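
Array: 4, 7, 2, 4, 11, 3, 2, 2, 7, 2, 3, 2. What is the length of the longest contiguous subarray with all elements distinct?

5

add 4: [4] len 1
add 7: [4, 7] len 2
add 2: [4, 7, 2] len 3
add 4 (repeat 4, move left end past it): [7, 2, 4] len 3
add 11: [7, 2, 4, 11] len 4
add 3: [7, 2, 4, 11, 3] len 5
add 2 (repeat 2, move left end past it): [4, 11, 3, 2] len 4
add 2 (repeat 2, move left end past it): [2] len 1
add 7: [2, 7] len 2
add 2 (repeat 2, move left end past it): [7, 2] len 2
add 3: [7, 2, 3] len 3
add 2 (repeat 2, move left end past it): [3, 2] len 2
Longest all-distinct length: 5.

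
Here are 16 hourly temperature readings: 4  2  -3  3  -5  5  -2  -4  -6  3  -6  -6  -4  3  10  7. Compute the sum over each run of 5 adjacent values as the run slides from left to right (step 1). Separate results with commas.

(4, 2, -3, 3, -5) → sum 1
(2, -3, 3, -5, 5) → sum 2
(-3, 3, -5, 5, -2) → sum -2
(3, -5, 5, -2, -4) → sum -3
(-5, 5, -2, -4, -6) → sum -12
(5, -2, -4, -6, 3) → sum -4
(-2, -4, -6, 3, -6) → sum -15
(-4, -6, 3, -6, -6) → sum -19
(-6, 3, -6, -6, -4) → sum -19
(3, -6, -6, -4, 3) → sum -10
(-6, -6, -4, 3, 10) → sum -3
(-6, -4, 3, 10, 7) → sum 10

1, 2, -2, -3, -12, -4, -15, -19, -19, -10, -3, 10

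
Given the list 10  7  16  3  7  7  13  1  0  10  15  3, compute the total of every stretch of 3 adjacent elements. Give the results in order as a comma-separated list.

33, 26, 26, 17, 27, 21, 14, 11, 25, 28

[10, 7, 16] → sum 33
[7, 16, 3] → sum 26
[16, 3, 7] → sum 26
[3, 7, 7] → sum 17
[7, 7, 13] → sum 27
[7, 13, 1] → sum 21
[13, 1, 0] → sum 14
[1, 0, 10] → sum 11
[0, 10, 15] → sum 25
[10, 15, 3] → sum 28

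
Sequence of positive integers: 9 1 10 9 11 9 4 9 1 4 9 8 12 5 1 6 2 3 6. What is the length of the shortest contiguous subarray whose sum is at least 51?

add 9: running sum 9 < 51
add 1: running sum 10 < 51
add 10: running sum 20 < 51
add 9: running sum 29 < 51
add 11: running sum 40 < 51
add 9: running sum 49 < 51
end 6: [9, 1, 10, 9, 11, 9, 4] sum 53, len 7
end 7: [10, 9, 11, 9, 4, 9] sum 52, len 6
end 8: [10, 9, 11, 9, 4, 9, 1] sum 53, len 7
end 9: [10, 9, 11, 9, 4, 9, 1, 4] sum 57, len 8
end 10: [9, 11, 9, 4, 9, 1, 4, 9] sum 56, len 8
end 11: [11, 9, 4, 9, 1, 4, 9, 8] sum 55, len 8
end 12: [9, 4, 9, 1, 4, 9, 8, 12] sum 56, len 8
end 13: [4, 9, 1, 4, 9, 8, 12, 5] sum 52, len 8
end 14: [4, 9, 1, 4, 9, 8, 12, 5, 1] sum 53, len 9
end 15: [9, 1, 4, 9, 8, 12, 5, 1, 6] sum 55, len 9
end 16: [9, 1, 4, 9, 8, 12, 5, 1, 6, 2] sum 57, len 10
end 17: [1, 4, 9, 8, 12, 5, 1, 6, 2, 3] sum 51, len 10
end 18: [9, 8, 12, 5, 1, 6, 2, 3, 6] sum 52, len 9
Shortest qualifying length: 6.

6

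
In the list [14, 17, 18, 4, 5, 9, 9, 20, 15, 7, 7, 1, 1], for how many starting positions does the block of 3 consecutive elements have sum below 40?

14 17 18 → sum 49
17 18 4 → sum 39  < 40 ✓
18 4 5 → sum 27  < 40 ✓
4 5 9 → sum 18  < 40 ✓
5 9 9 → sum 23  < 40 ✓
9 9 20 → sum 38  < 40 ✓
9 20 15 → sum 44
20 15 7 → sum 42
15 7 7 → sum 29  < 40 ✓
7 7 1 → sum 15  < 40 ✓
7 1 1 → sum 9  < 40 ✓
8 windows satisfy the condition.

8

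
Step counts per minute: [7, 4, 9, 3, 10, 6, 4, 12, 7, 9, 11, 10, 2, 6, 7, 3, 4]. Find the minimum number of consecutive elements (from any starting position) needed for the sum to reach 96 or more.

13

add 7: running sum 7 < 96
add 4: running sum 11 < 96
add 9: running sum 20 < 96
add 3: running sum 23 < 96
add 10: running sum 33 < 96
add 6: running sum 39 < 96
add 4: running sum 43 < 96
add 12: running sum 55 < 96
add 7: running sum 62 < 96
add 9: running sum 71 < 96
add 11: running sum 82 < 96
add 10: running sum 92 < 96
add 2: running sum 94 < 96
add 6: shortest ending here [7, 4, 9, 3, 10, 6, 4, 12, 7, 9, 11, 10, 2, 6] sum 100, len 14
add 7: shortest ending here [9, 3, 10, 6, 4, 12, 7, 9, 11, 10, 2, 6, 7] sum 96, len 13
add 3: shortest ending here [9, 3, 10, 6, 4, 12, 7, 9, 11, 10, 2, 6, 7, 3] sum 99, len 14
add 4: shortest ending here [9, 3, 10, 6, 4, 12, 7, 9, 11, 10, 2, 6, 7, 3, 4] sum 103, len 15
Shortest qualifying length: 13.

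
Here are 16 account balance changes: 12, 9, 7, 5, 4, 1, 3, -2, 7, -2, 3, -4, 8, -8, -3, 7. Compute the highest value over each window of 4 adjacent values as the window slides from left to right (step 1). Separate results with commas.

Sliding a size-4 window across the 16 values:
[12, 9, 7, 5] → max 12
[9, 7, 5, 4] → max 9
[7, 5, 4, 1] → max 7
[5, 4, 1, 3] → max 5
[4, 1, 3, -2] → max 4
[1, 3, -2, 7] → max 7
[3, -2, 7, -2] → max 7
[-2, 7, -2, 3] → max 7
[7, -2, 3, -4] → max 7
[-2, 3, -4, 8] → max 8
[3, -4, 8, -8] → max 8
[-4, 8, -8, -3] → max 8
[8, -8, -3, 7] → max 8

12, 9, 7, 5, 4, 7, 7, 7, 7, 8, 8, 8, 8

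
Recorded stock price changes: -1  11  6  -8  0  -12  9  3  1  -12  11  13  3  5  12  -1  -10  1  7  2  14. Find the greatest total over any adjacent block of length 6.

43

(-1, 11, 6, -8, 0, -12) → sum -4
(11, 6, -8, 0, -12, 9) → sum 6
(6, -8, 0, -12, 9, 3) → sum -2
(-8, 0, -12, 9, 3, 1) → sum -7
(0, -12, 9, 3, 1, -12) → sum -11
(-12, 9, 3, 1, -12, 11) → sum 0
(9, 3, 1, -12, 11, 13) → sum 25
(3, 1, -12, 11, 13, 3) → sum 19
(1, -12, 11, 13, 3, 5) → sum 21
(-12, 11, 13, 3, 5, 12) → sum 32
(11, 13, 3, 5, 12, -1) → sum 43
(13, 3, 5, 12, -1, -10) → sum 22
(3, 5, 12, -1, -10, 1) → sum 10
(5, 12, -1, -10, 1, 7) → sum 14
(12, -1, -10, 1, 7, 2) → sum 11
(-1, -10, 1, 7, 2, 14) → sum 13
Greatest of these is 43.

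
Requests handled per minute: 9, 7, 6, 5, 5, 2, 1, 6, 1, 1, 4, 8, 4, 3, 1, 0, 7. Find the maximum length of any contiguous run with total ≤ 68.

[9] sum 9 len 1
[9, 7] sum 16 len 2
[9, 7, 6] sum 22 len 3
[9, 7, 6, 5] sum 27 len 4
[9, 7, 6, 5, 5] sum 32 len 5
[9, 7, 6, 5, 5, 2] sum 34 len 6
[9, 7, 6, 5, 5, 2, 1] sum 35 len 7
[9, 7, 6, 5, 5, 2, 1, 6] sum 41 len 8
[9, 7, 6, 5, 5, 2, 1, 6, 1] sum 42 len 9
[9, 7, 6, 5, 5, 2, 1, 6, 1, 1] sum 43 len 10
[9, 7, 6, 5, 5, 2, 1, 6, 1, 1, 4] sum 47 len 11
[9, 7, 6, 5, 5, 2, 1, 6, 1, 1, 4, 8] sum 55 len 12
[9, 7, 6, 5, 5, 2, 1, 6, 1, 1, 4, 8, 4] sum 59 len 13
[9, 7, 6, 5, 5, 2, 1, 6, 1, 1, 4, 8, 4, 3] sum 62 len 14
[9, 7, 6, 5, 5, 2, 1, 6, 1, 1, 4, 8, 4, 3, 1] sum 63 len 15
[9, 7, 6, 5, 5, 2, 1, 6, 1, 1, 4, 8, 4, 3, 1, 0] sum 63 len 16
[7, 6, 5, 5, 2, 1, 6, 1, 1, 4, 8, 4, 3, 1, 0, 7] sum 61 len 16
Longest length seen: 16.

16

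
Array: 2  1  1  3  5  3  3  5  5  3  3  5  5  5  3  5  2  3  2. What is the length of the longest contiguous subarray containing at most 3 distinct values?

[2] 1 distinct, len 1
[2, 1] 2 distinct, len 2
[2, 1, 1] 2 distinct, len 3
[2, 1, 1, 3] 3 distinct, len 4
[1, 1, 3, 5] 3 distinct, len 4
[1, 1, 3, 5, 3] 3 distinct, len 5
[1, 1, 3, 5, 3, 3] 3 distinct, len 6
[1, 1, 3, 5, 3, 3, 5] 3 distinct, len 7
[1, 1, 3, 5, 3, 3, 5, 5] 3 distinct, len 8
[1, 1, 3, 5, 3, 3, 5, 5, 3] 3 distinct, len 9
[1, 1, 3, 5, 3, 3, 5, 5, 3, 3] 3 distinct, len 10
[1, 1, 3, 5, 3, 3, 5, 5, 3, 3, 5] 3 distinct, len 11
[1, 1, 3, 5, 3, 3, 5, 5, 3, 3, 5, 5] 3 distinct, len 12
[1, 1, 3, 5, 3, 3, 5, 5, 3, 3, 5, 5, 5] 3 distinct, len 13
[1, 1, 3, 5, 3, 3, 5, 5, 3, 3, 5, 5, 5, 3] 3 distinct, len 14
[1, 1, 3, 5, 3, 3, 5, 5, 3, 3, 5, 5, 5, 3, 5] 3 distinct, len 15
[3, 5, 3, 3, 5, 5, 3, 3, 5, 5, 5, 3, 5, 2] 3 distinct, len 14
[3, 5, 3, 3, 5, 5, 3, 3, 5, 5, 5, 3, 5, 2, 3] 3 distinct, len 15
[3, 5, 3, 3, 5, 5, 3, 3, 5, 5, 5, 3, 5, 2, 3, 2] 3 distinct, len 16
Longest length with ≤3 distinct: 16.

16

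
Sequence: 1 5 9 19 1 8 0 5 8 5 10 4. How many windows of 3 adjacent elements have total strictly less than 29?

8

[1, 5, 9] → sum 15  < 29 ✓
[5, 9, 19] → sum 33
[9, 19, 1] → sum 29
[19, 1, 8] → sum 28  < 29 ✓
[1, 8, 0] → sum 9  < 29 ✓
[8, 0, 5] → sum 13  < 29 ✓
[0, 5, 8] → sum 13  < 29 ✓
[5, 8, 5] → sum 18  < 29 ✓
[8, 5, 10] → sum 23  < 29 ✓
[5, 10, 4] → sum 19  < 29 ✓
8 windows satisfy the condition.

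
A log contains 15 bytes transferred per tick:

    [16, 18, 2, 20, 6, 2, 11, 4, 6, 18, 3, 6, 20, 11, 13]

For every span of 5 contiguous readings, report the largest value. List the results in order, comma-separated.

20, 20, 20, 20, 11, 18, 18, 18, 20, 20, 20

[16, 18, 2, 20, 6] → max 20
[18, 2, 20, 6, 2] → max 20
[2, 20, 6, 2, 11] → max 20
[20, 6, 2, 11, 4] → max 20
[6, 2, 11, 4, 6] → max 11
[2, 11, 4, 6, 18] → max 18
[11, 4, 6, 18, 3] → max 18
[4, 6, 18, 3, 6] → max 18
[6, 18, 3, 6, 20] → max 20
[18, 3, 6, 20, 11] → max 20
[3, 6, 20, 11, 13] → max 20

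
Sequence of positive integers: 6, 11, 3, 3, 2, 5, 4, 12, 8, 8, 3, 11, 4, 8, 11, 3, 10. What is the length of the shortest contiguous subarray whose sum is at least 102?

16

Extend right; whenever the sum reaches 102, record the length and shrink from the left:
add 6: running sum 6 < 102
add 11: running sum 17 < 102
add 3: running sum 20 < 102
add 3: running sum 23 < 102
add 2: running sum 25 < 102
add 5: running sum 30 < 102
add 4: running sum 34 < 102
add 12: running sum 46 < 102
add 8: running sum 54 < 102
add 8: running sum 62 < 102
add 3: running sum 65 < 102
add 11: running sum 76 < 102
add 4: running sum 80 < 102
add 8: running sum 88 < 102
add 11: running sum 99 < 102
add 3: shortest ending here [6, 11, 3, 3, 2, 5, 4, 12, 8, 8, 3, 11, 4, 8, 11, 3] sum 102, len 16
add 10: shortest ending here [11, 3, 3, 2, 5, 4, 12, 8, 8, 3, 11, 4, 8, 11, 3, 10] sum 106, len 16
Shortest qualifying length: 16.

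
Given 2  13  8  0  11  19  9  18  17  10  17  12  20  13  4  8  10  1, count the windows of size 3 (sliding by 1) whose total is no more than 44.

12

(2, 13, 8) → sum 23  ≤ 44 ✓
(13, 8, 0) → sum 21  ≤ 44 ✓
(8, 0, 11) → sum 19  ≤ 44 ✓
(0, 11, 19) → sum 30  ≤ 44 ✓
(11, 19, 9) → sum 39  ≤ 44 ✓
(19, 9, 18) → sum 46
(9, 18, 17) → sum 44  ≤ 44 ✓
(18, 17, 10) → sum 45
(17, 10, 17) → sum 44  ≤ 44 ✓
(10, 17, 12) → sum 39  ≤ 44 ✓
(17, 12, 20) → sum 49
(12, 20, 13) → sum 45
(20, 13, 4) → sum 37  ≤ 44 ✓
(13, 4, 8) → sum 25  ≤ 44 ✓
(4, 8, 10) → sum 22  ≤ 44 ✓
(8, 10, 1) → sum 19  ≤ 44 ✓
12 windows satisfy the condition.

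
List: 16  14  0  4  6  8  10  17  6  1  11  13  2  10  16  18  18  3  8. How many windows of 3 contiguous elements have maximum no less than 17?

(16, 14, 0) → max 16
(14, 0, 4) → max 14
(0, 4, 6) → max 6
(4, 6, 8) → max 8
(6, 8, 10) → max 10
(8, 10, 17) → max 17  ≥ 17 ✓
(10, 17, 6) → max 17  ≥ 17 ✓
(17, 6, 1) → max 17  ≥ 17 ✓
(6, 1, 11) → max 11
(1, 11, 13) → max 13
(11, 13, 2) → max 13
(13, 2, 10) → max 13
(2, 10, 16) → max 16
(10, 16, 18) → max 18  ≥ 17 ✓
(16, 18, 18) → max 18  ≥ 17 ✓
(18, 18, 3) → max 18  ≥ 17 ✓
(18, 3, 8) → max 18  ≥ 17 ✓
7 windows satisfy the condition.

7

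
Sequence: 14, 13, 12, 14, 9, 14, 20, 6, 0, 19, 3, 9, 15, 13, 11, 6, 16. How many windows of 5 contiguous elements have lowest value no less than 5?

6

(14, 13, 12, 14, 9) → min 9  ≥ 5 ✓
(13, 12, 14, 9, 14) → min 9  ≥ 5 ✓
(12, 14, 9, 14, 20) → min 9  ≥ 5 ✓
(14, 9, 14, 20, 6) → min 6  ≥ 5 ✓
(9, 14, 20, 6, 0) → min 0
(14, 20, 6, 0, 19) → min 0
(20, 6, 0, 19, 3) → min 0
(6, 0, 19, 3, 9) → min 0
(0, 19, 3, 9, 15) → min 0
(19, 3, 9, 15, 13) → min 3
(3, 9, 15, 13, 11) → min 3
(9, 15, 13, 11, 6) → min 6  ≥ 5 ✓
(15, 13, 11, 6, 16) → min 6  ≥ 5 ✓
6 windows satisfy the condition.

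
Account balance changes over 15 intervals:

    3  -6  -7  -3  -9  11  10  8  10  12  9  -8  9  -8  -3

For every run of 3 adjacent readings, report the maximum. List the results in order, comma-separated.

3, -3, -3, 11, 11, 11, 10, 12, 12, 12, 9, 9, 9

[3, -6, -7] → max 3
[-6, -7, -3] → max -3
[-7, -3, -9] → max -3
[-3, -9, 11] → max 11
[-9, 11, 10] → max 11
[11, 10, 8] → max 11
[10, 8, 10] → max 10
[8, 10, 12] → max 12
[10, 12, 9] → max 12
[12, 9, -8] → max 12
[9, -8, 9] → max 9
[-8, 9, -8] → max 9
[9, -8, -3] → max 9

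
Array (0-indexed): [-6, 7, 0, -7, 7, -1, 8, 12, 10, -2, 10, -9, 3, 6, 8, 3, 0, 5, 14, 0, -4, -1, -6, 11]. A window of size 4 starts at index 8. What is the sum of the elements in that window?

9

Elements at indices 8..11: 10, -2, 10, -9
sum(10, -2, 10, -9) = 9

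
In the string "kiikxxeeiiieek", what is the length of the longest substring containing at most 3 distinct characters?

[k] 1 distinct, len 1
[k, i] 2 distinct, len 2
[k, i, i] 2 distinct, len 3
[k, i, i, k] 2 distinct, len 4
[k, i, i, k, x] 3 distinct, len 5
[k, i, i, k, x, x] 3 distinct, len 6
[k, x, x, e] 3 distinct, len 4
[k, x, x, e, e] 3 distinct, len 5
[x, x, e, e, i] 3 distinct, len 5
[x, x, e, e, i, i] 3 distinct, len 6
[x, x, e, e, i, i, i] 3 distinct, len 7
[x, x, e, e, i, i, i, e] 3 distinct, len 8
[x, x, e, e, i, i, i, e, e] 3 distinct, len 9
[e, e, i, i, i, e, e, k] 3 distinct, len 8
Longest length with ≤3 distinct: 9.

9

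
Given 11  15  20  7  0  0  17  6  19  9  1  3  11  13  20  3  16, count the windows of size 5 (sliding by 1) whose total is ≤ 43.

11 15 20 7 0 → sum 53
15 20 7 0 0 → sum 42  ≤ 43 ✓
20 7 0 0 17 → sum 44
7 0 0 17 6 → sum 30  ≤ 43 ✓
0 0 17 6 19 → sum 42  ≤ 43 ✓
0 17 6 19 9 → sum 51
17 6 19 9 1 → sum 52
6 19 9 1 3 → sum 38  ≤ 43 ✓
19 9 1 3 11 → sum 43  ≤ 43 ✓
9 1 3 11 13 → sum 37  ≤ 43 ✓
1 3 11 13 20 → sum 48
3 11 13 20 3 → sum 50
11 13 20 3 16 → sum 63
6 windows satisfy the condition.

6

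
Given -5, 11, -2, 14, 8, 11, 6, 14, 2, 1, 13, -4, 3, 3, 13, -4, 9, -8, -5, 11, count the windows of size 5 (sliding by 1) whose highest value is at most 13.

-5 11 -2 14 8 → max 14
11 -2 14 8 11 → max 14
-2 14 8 11 6 → max 14
14 8 11 6 14 → max 14
8 11 6 14 2 → max 14
11 6 14 2 1 → max 14
6 14 2 1 13 → max 14
14 2 1 13 -4 → max 14
2 1 13 -4 3 → max 13  ≤ 13 ✓
1 13 -4 3 3 → max 13  ≤ 13 ✓
13 -4 3 3 13 → max 13  ≤ 13 ✓
-4 3 3 13 -4 → max 13  ≤ 13 ✓
3 3 13 -4 9 → max 13  ≤ 13 ✓
3 13 -4 9 -8 → max 13  ≤ 13 ✓
13 -4 9 -8 -5 → max 13  ≤ 13 ✓
-4 9 -8 -5 11 → max 11  ≤ 13 ✓
8 windows satisfy the condition.

8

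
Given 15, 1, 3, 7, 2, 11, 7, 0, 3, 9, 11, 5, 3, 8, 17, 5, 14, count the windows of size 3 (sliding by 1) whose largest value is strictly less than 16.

(15, 1, 3) → max 15  < 16 ✓
(1, 3, 7) → max 7  < 16 ✓
(3, 7, 2) → max 7  < 16 ✓
(7, 2, 11) → max 11  < 16 ✓
(2, 11, 7) → max 11  < 16 ✓
(11, 7, 0) → max 11  < 16 ✓
(7, 0, 3) → max 7  < 16 ✓
(0, 3, 9) → max 9  < 16 ✓
(3, 9, 11) → max 11  < 16 ✓
(9, 11, 5) → max 11  < 16 ✓
(11, 5, 3) → max 11  < 16 ✓
(5, 3, 8) → max 8  < 16 ✓
(3, 8, 17) → max 17
(8, 17, 5) → max 17
(17, 5, 14) → max 17
12 windows satisfy the condition.

12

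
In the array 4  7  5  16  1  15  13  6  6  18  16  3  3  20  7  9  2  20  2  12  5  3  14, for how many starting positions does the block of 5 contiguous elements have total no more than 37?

2

[4, 7, 5, 16, 1] → sum 33  ≤ 37 ✓
[7, 5, 16, 1, 15] → sum 44
[5, 16, 1, 15, 13] → sum 50
[16, 1, 15, 13, 6] → sum 51
[1, 15, 13, 6, 6] → sum 41
[15, 13, 6, 6, 18] → sum 58
[13, 6, 6, 18, 16] → sum 59
[6, 6, 18, 16, 3] → sum 49
[6, 18, 16, 3, 3] → sum 46
[18, 16, 3, 3, 20] → sum 60
[16, 3, 3, 20, 7] → sum 49
[3, 3, 20, 7, 9] → sum 42
[3, 20, 7, 9, 2] → sum 41
[20, 7, 9, 2, 20] → sum 58
[7, 9, 2, 20, 2] → sum 40
[9, 2, 20, 2, 12] → sum 45
[2, 20, 2, 12, 5] → sum 41
[20, 2, 12, 5, 3] → sum 42
[2, 12, 5, 3, 14] → sum 36  ≤ 37 ✓
2 windows satisfy the condition.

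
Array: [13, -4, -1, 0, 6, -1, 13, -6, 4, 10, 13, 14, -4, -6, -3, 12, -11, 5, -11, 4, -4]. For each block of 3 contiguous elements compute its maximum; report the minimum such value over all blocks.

Each size-3 window and its max:
(13, -4, -1) → max 13
(-4, -1, 0) → max 0
(-1, 0, 6) → max 6
(0, 6, -1) → max 6
(6, -1, 13) → max 13
(-1, 13, -6) → max 13
(13, -6, 4) → max 13
(-6, 4, 10) → max 10
(4, 10, 13) → max 13
(10, 13, 14) → max 14
(13, 14, -4) → max 14
(14, -4, -6) → max 14
(-4, -6, -3) → max -3
(-6, -3, 12) → max 12
(-3, 12, -11) → max 12
(12, -11, 5) → max 12
(-11, 5, -11) → max 5
(5, -11, 4) → max 5
(-11, 4, -4) → max 4
Minimum of these is -3.

-3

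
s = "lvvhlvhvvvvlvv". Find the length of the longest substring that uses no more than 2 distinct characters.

add l: window [l] (1 distinct), len 1
add v: window [l, v] (2 distinct), len 2
add v: window [l, v, v] (2 distinct), len 3
add h: window [v, v, h] (2 distinct), len 3
add l: window [h, l] (2 distinct), len 2
add v: window [l, v] (2 distinct), len 2
add h: window [v, h] (2 distinct), len 2
add v: window [v, h, v] (2 distinct), len 3
add v: window [v, h, v, v] (2 distinct), len 4
add v: window [v, h, v, v, v] (2 distinct), len 5
add v: window [v, h, v, v, v, v] (2 distinct), len 6
add l: window [v, v, v, v, l] (2 distinct), len 5
add v: window [v, v, v, v, l, v] (2 distinct), len 6
add v: window [v, v, v, v, l, v, v] (2 distinct), len 7
Longest length with ≤2 distinct: 7.

7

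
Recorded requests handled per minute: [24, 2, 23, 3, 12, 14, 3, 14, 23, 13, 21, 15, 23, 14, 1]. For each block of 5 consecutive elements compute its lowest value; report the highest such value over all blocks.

13

[24, 2, 23, 3, 12] → min 2
[2, 23, 3, 12, 14] → min 2
[23, 3, 12, 14, 3] → min 3
[3, 12, 14, 3, 14] → min 3
[12, 14, 3, 14, 23] → min 3
[14, 3, 14, 23, 13] → min 3
[3, 14, 23, 13, 21] → min 3
[14, 23, 13, 21, 15] → min 13
[23, 13, 21, 15, 23] → min 13
[13, 21, 15, 23, 14] → min 13
[21, 15, 23, 14, 1] → min 1
Highest of these is 13.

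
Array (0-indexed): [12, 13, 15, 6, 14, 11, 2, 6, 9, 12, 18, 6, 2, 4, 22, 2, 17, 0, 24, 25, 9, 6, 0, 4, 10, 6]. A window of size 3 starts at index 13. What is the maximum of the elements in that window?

22

Elements at indices 13..15: 4, 22, 2
max(4, 22, 2) = 22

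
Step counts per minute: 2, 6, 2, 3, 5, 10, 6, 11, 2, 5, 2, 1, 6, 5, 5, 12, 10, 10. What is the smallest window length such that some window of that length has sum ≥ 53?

add 2: running sum 2 < 53
add 6: running sum 8 < 53
add 2: running sum 10 < 53
add 3: running sum 13 < 53
add 5: running sum 18 < 53
add 10: running sum 28 < 53
add 6: running sum 34 < 53
add 11: running sum 45 < 53
add 2: running sum 47 < 53
add 5: running sum 52 < 53
end 10: [2, 6, 2, 3, 5, 10, 6, 11, 2, 5, 2] sum 54, len 11
end 11: [6, 2, 3, 5, 10, 6, 11, 2, 5, 2, 1] sum 53, len 11
end 12: [2, 3, 5, 10, 6, 11, 2, 5, 2, 1, 6] sum 53, len 11
end 13: [5, 10, 6, 11, 2, 5, 2, 1, 6, 5] sum 53, len 10
end 14: [10, 6, 11, 2, 5, 2, 1, 6, 5, 5] sum 53, len 10
end 15: [6, 11, 2, 5, 2, 1, 6, 5, 5, 12] sum 55, len 10
end 16: [11, 2, 5, 2, 1, 6, 5, 5, 12, 10] sum 59, len 10
end 17: [5, 2, 1, 6, 5, 5, 12, 10, 10] sum 56, len 9
Shortest qualifying length: 9.

9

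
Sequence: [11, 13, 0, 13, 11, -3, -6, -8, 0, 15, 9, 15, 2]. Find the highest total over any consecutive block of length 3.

39

Window sums for each of the 11 positions:
11 13 0 → sum 24
13 0 13 → sum 26
0 13 11 → sum 24
13 11 -3 → sum 21
11 -3 -6 → sum 2
-3 -6 -8 → sum -17
-6 -8 0 → sum -14
-8 0 15 → sum 7
0 15 9 → sum 24
15 9 15 → sum 39
9 15 2 → sum 26
Highest of these is 39.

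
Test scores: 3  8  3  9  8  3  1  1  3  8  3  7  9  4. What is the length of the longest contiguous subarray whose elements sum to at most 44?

→ 3: sum 3, len 1
→ 8: sum 11, len 2
→ 3: sum 14, len 3
→ 9: sum 23, len 4
→ 8: sum 31, len 5
→ 3: sum 34, len 6
→ 1: sum 35, len 7
→ 1: sum 36, len 8
→ 3: sum 39, len 9
→ 8 (dropped 3): sum 44, len 9
→ 3 (dropped 8): sum 39, len 9
→ 7 (dropped 3): sum 43, len 9
→ 9 (dropped 9): sum 43, len 9
→ 4 (dropped 8): sum 39, len 9
Longest length seen: 9.

9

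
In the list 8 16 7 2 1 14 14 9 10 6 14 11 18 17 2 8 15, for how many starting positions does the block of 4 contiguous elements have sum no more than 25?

1

8 16 7 2 → sum 33
16 7 2 1 → sum 26
7 2 1 14 → sum 24  ≤ 25 ✓
2 1 14 14 → sum 31
1 14 14 9 → sum 38
14 14 9 10 → sum 47
14 9 10 6 → sum 39
9 10 6 14 → sum 39
10 6 14 11 → sum 41
6 14 11 18 → sum 49
14 11 18 17 → sum 60
11 18 17 2 → sum 48
18 17 2 8 → sum 45
17 2 8 15 → sum 42
1 window satisfy the condition.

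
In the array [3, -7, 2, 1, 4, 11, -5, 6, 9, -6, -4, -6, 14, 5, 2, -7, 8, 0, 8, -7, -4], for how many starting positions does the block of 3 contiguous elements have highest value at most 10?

[3, -7, 2] → max 3  ≤ 10 ✓
[-7, 2, 1] → max 2  ≤ 10 ✓
[2, 1, 4] → max 4  ≤ 10 ✓
[1, 4, 11] → max 11
[4, 11, -5] → max 11
[11, -5, 6] → max 11
[-5, 6, 9] → max 9  ≤ 10 ✓
[6, 9, -6] → max 9  ≤ 10 ✓
[9, -6, -4] → max 9  ≤ 10 ✓
[-6, -4, -6] → max -4  ≤ 10 ✓
[-4, -6, 14] → max 14
[-6, 14, 5] → max 14
[14, 5, 2] → max 14
[5, 2, -7] → max 5  ≤ 10 ✓
[2, -7, 8] → max 8  ≤ 10 ✓
[-7, 8, 0] → max 8  ≤ 10 ✓
[8, 0, 8] → max 8  ≤ 10 ✓
[0, 8, -7] → max 8  ≤ 10 ✓
[8, -7, -4] → max 8  ≤ 10 ✓
13 windows satisfy the condition.

13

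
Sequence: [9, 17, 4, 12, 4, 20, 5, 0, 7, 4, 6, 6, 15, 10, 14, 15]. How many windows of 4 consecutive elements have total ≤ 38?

[9, 17, 4, 12] → sum 42
[17, 4, 12, 4] → sum 37  ≤ 38 ✓
[4, 12, 4, 20] → sum 40
[12, 4, 20, 5] → sum 41
[4, 20, 5, 0] → sum 29  ≤ 38 ✓
[20, 5, 0, 7] → sum 32  ≤ 38 ✓
[5, 0, 7, 4] → sum 16  ≤ 38 ✓
[0, 7, 4, 6] → sum 17  ≤ 38 ✓
[7, 4, 6, 6] → sum 23  ≤ 38 ✓
[4, 6, 6, 15] → sum 31  ≤ 38 ✓
[6, 6, 15, 10] → sum 37  ≤ 38 ✓
[6, 15, 10, 14] → sum 45
[15, 10, 14, 15] → sum 54
8 windows satisfy the condition.

8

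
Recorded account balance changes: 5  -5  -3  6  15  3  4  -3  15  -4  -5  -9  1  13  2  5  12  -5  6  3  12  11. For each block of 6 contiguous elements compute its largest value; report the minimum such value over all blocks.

5 -5 -3 6 15 3 → max 15
-5 -3 6 15 3 4 → max 15
-3 6 15 3 4 -3 → max 15
6 15 3 4 -3 15 → max 15
15 3 4 -3 15 -4 → max 15
3 4 -3 15 -4 -5 → max 15
4 -3 15 -4 -5 -9 → max 15
-3 15 -4 -5 -9 1 → max 15
15 -4 -5 -9 1 13 → max 15
-4 -5 -9 1 13 2 → max 13
-5 -9 1 13 2 5 → max 13
-9 1 13 2 5 12 → max 13
1 13 2 5 12 -5 → max 13
13 2 5 12 -5 6 → max 13
2 5 12 -5 6 3 → max 12
5 12 -5 6 3 12 → max 12
12 -5 6 3 12 11 → max 12
Minimum of these is 12.

12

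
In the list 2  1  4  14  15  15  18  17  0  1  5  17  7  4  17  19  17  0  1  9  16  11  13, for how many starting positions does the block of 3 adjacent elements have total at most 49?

(2, 1, 4) → sum 7  ≤ 49 ✓
(1, 4, 14) → sum 19  ≤ 49 ✓
(4, 14, 15) → sum 33  ≤ 49 ✓
(14, 15, 15) → sum 44  ≤ 49 ✓
(15, 15, 18) → sum 48  ≤ 49 ✓
(15, 18, 17) → sum 50
(18, 17, 0) → sum 35  ≤ 49 ✓
(17, 0, 1) → sum 18  ≤ 49 ✓
(0, 1, 5) → sum 6  ≤ 49 ✓
(1, 5, 17) → sum 23  ≤ 49 ✓
(5, 17, 7) → sum 29  ≤ 49 ✓
(17, 7, 4) → sum 28  ≤ 49 ✓
(7, 4, 17) → sum 28  ≤ 49 ✓
(4, 17, 19) → sum 40  ≤ 49 ✓
(17, 19, 17) → sum 53
(19, 17, 0) → sum 36  ≤ 49 ✓
(17, 0, 1) → sum 18  ≤ 49 ✓
(0, 1, 9) → sum 10  ≤ 49 ✓
(1, 9, 16) → sum 26  ≤ 49 ✓
(9, 16, 11) → sum 36  ≤ 49 ✓
(16, 11, 13) → sum 40  ≤ 49 ✓
19 windows satisfy the condition.

19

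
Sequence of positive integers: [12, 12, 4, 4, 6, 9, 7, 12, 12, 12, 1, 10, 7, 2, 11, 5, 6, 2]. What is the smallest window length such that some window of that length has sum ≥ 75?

9

add 12: running sum 12 < 75
add 12: running sum 24 < 75
add 4: running sum 28 < 75
add 4: running sum 32 < 75
add 6: running sum 38 < 75
add 9: running sum 47 < 75
add 7: running sum 54 < 75
add 12: running sum 66 < 75
end 8: [12, 12, 4, 4, 6, 9, 7, 12, 12] sum 78, len 9
end 9: [12, 4, 4, 6, 9, 7, 12, 12, 12] sum 78, len 9
end 10: [12, 4, 4, 6, 9, 7, 12, 12, 12, 1] sum 79, len 10
end 11: [4, 4, 6, 9, 7, 12, 12, 12, 1, 10] sum 77, len 10
end 12: [6, 9, 7, 12, 12, 12, 1, 10, 7] sum 76, len 9
end 13: [6, 9, 7, 12, 12, 12, 1, 10, 7, 2] sum 78, len 10
end 14: [9, 7, 12, 12, 12, 1, 10, 7, 2, 11] sum 83, len 10
end 15: [7, 12, 12, 12, 1, 10, 7, 2, 11, 5] sum 79, len 10
end 16: [12, 12, 12, 1, 10, 7, 2, 11, 5, 6] sum 78, len 10
end 17: [12, 12, 12, 1, 10, 7, 2, 11, 5, 6, 2] sum 80, len 11
Shortest qualifying length: 9.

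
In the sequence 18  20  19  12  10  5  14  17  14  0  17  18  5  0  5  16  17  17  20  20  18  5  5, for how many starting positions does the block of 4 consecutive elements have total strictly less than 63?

15

18 20 19 12 → sum 69
20 19 12 10 → sum 61  < 63 ✓
19 12 10 5 → sum 46  < 63 ✓
12 10 5 14 → sum 41  < 63 ✓
10 5 14 17 → sum 46  < 63 ✓
5 14 17 14 → sum 50  < 63 ✓
14 17 14 0 → sum 45  < 63 ✓
17 14 0 17 → sum 48  < 63 ✓
14 0 17 18 → sum 49  < 63 ✓
0 17 18 5 → sum 40  < 63 ✓
17 18 5 0 → sum 40  < 63 ✓
18 5 0 5 → sum 28  < 63 ✓
5 0 5 16 → sum 26  < 63 ✓
0 5 16 17 → sum 38  < 63 ✓
5 16 17 17 → sum 55  < 63 ✓
16 17 17 20 → sum 70
17 17 20 20 → sum 74
17 20 20 18 → sum 75
20 20 18 5 → sum 63
20 18 5 5 → sum 48  < 63 ✓
15 windows satisfy the condition.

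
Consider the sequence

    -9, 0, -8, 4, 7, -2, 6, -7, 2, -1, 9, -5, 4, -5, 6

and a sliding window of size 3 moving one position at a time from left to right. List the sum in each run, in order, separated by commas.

[-9, 0, -8] → sum -17
[0, -8, 4] → sum -4
[-8, 4, 7] → sum 3
[4, 7, -2] → sum 9
[7, -2, 6] → sum 11
[-2, 6, -7] → sum -3
[6, -7, 2] → sum 1
[-7, 2, -1] → sum -6
[2, -1, 9] → sum 10
[-1, 9, -5] → sum 3
[9, -5, 4] → sum 8
[-5, 4, -5] → sum -6
[4, -5, 6] → sum 5

-17, -4, 3, 9, 11, -3, 1, -6, 10, 3, 8, -6, 5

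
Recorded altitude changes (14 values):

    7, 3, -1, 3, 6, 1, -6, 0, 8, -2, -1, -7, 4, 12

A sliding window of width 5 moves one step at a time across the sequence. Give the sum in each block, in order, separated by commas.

18, 12, 3, 4, 9, 1, -1, -2, 2, 6

Sliding a size-5 window across the 14 values:
[7, 3, -1, 3, 6] → sum 18
[3, -1, 3, 6, 1] → sum 12
[-1, 3, 6, 1, -6] → sum 3
[3, 6, 1, -6, 0] → sum 4
[6, 1, -6, 0, 8] → sum 9
[1, -6, 0, 8, -2] → sum 1
[-6, 0, 8, -2, -1] → sum -1
[0, 8, -2, -1, -7] → sum -2
[8, -2, -1, -7, 4] → sum 2
[-2, -1, -7, 4, 12] → sum 6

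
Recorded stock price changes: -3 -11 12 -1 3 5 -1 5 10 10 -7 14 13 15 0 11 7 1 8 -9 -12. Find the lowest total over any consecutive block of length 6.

5

Window sums for each of the 16 positions:
[-3, -11, 12, -1, 3, 5] → sum 5
[-11, 12, -1, 3, 5, -1] → sum 7
[12, -1, 3, 5, -1, 5] → sum 23
[-1, 3, 5, -1, 5, 10] → sum 21
[3, 5, -1, 5, 10, 10] → sum 32
[5, -1, 5, 10, 10, -7] → sum 22
[-1, 5, 10, 10, -7, 14] → sum 31
[5, 10, 10, -7, 14, 13] → sum 45
[10, 10, -7, 14, 13, 15] → sum 55
[10, -7, 14, 13, 15, 0] → sum 45
[-7, 14, 13, 15, 0, 11] → sum 46
[14, 13, 15, 0, 11, 7] → sum 60
[13, 15, 0, 11, 7, 1] → sum 47
[15, 0, 11, 7, 1, 8] → sum 42
[0, 11, 7, 1, 8, -9] → sum 18
[11, 7, 1, 8, -9, -12] → sum 6
Lowest of these is 5.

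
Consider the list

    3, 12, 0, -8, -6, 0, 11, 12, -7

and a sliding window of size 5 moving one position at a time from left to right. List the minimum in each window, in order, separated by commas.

-8, -8, -8, -8, -7

(3, 12, 0, -8, -6) → min -8
(12, 0, -8, -6, 0) → min -8
(0, -8, -6, 0, 11) → min -8
(-8, -6, 0, 11, 12) → min -8
(-6, 0, 11, 12, -7) → min -7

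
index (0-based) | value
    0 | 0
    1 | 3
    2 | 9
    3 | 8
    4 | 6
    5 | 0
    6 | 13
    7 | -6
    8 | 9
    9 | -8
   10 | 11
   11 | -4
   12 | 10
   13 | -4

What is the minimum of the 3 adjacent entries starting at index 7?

Elements at indices 7..9: -6, 9, -8
min(-6, 9, -8) = -8

-8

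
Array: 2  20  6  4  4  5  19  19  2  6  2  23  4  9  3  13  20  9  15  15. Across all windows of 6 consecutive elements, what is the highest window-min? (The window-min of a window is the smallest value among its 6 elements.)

(2, 20, 6, 4, 4, 5) → min 2
(20, 6, 4, 4, 5, 19) → min 4
(6, 4, 4, 5, 19, 19) → min 4
(4, 4, 5, 19, 19, 2) → min 2
(4, 5, 19, 19, 2, 6) → min 2
(5, 19, 19, 2, 6, 2) → min 2
(19, 19, 2, 6, 2, 23) → min 2
(19, 2, 6, 2, 23, 4) → min 2
(2, 6, 2, 23, 4, 9) → min 2
(6, 2, 23, 4, 9, 3) → min 2
(2, 23, 4, 9, 3, 13) → min 2
(23, 4, 9, 3, 13, 20) → min 3
(4, 9, 3, 13, 20, 9) → min 3
(9, 3, 13, 20, 9, 15) → min 3
(3, 13, 20, 9, 15, 15) → min 3
Highest of these is 4.

4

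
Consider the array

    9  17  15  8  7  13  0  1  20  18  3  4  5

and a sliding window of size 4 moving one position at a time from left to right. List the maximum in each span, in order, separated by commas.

17, 17, 15, 13, 13, 20, 20, 20, 20, 18

(9, 17, 15, 8) → max 17
(17, 15, 8, 7) → max 17
(15, 8, 7, 13) → max 15
(8, 7, 13, 0) → max 13
(7, 13, 0, 1) → max 13
(13, 0, 1, 20) → max 20
(0, 1, 20, 18) → max 20
(1, 20, 18, 3) → max 20
(20, 18, 3, 4) → max 20
(18, 3, 4, 5) → max 18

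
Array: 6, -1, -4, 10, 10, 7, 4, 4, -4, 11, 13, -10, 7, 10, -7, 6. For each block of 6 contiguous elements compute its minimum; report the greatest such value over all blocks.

-4

Each size-6 window and its min:
6 -1 -4 10 10 7 → min -4
-1 -4 10 10 7 4 → min -4
-4 10 10 7 4 4 → min -4
10 10 7 4 4 -4 → min -4
10 7 4 4 -4 11 → min -4
7 4 4 -4 11 13 → min -4
4 4 -4 11 13 -10 → min -10
4 -4 11 13 -10 7 → min -10
-4 11 13 -10 7 10 → min -10
11 13 -10 7 10 -7 → min -10
13 -10 7 10 -7 6 → min -10
Greatest of these is -4.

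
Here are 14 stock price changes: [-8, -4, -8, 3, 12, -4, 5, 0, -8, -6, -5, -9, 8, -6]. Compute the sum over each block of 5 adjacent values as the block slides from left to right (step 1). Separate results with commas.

-8 -4 -8 3 12 → sum -5
-4 -8 3 12 -4 → sum -1
-8 3 12 -4 5 → sum 8
3 12 -4 5 0 → sum 16
12 -4 5 0 -8 → sum 5
-4 5 0 -8 -6 → sum -13
5 0 -8 -6 -5 → sum -14
0 -8 -6 -5 -9 → sum -28
-8 -6 -5 -9 8 → sum -20
-6 -5 -9 8 -6 → sum -18

-5, -1, 8, 16, 5, -13, -14, -28, -20, -18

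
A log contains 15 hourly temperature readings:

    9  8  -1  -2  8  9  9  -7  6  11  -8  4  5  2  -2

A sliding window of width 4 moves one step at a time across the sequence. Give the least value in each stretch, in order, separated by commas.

-2, -2, -2, -2, -7, -7, -7, -8, -8, -8, -8, -2

9 8 -1 -2 → min -2
8 -1 -2 8 → min -2
-1 -2 8 9 → min -2
-2 8 9 9 → min -2
8 9 9 -7 → min -7
9 9 -7 6 → min -7
9 -7 6 11 → min -7
-7 6 11 -8 → min -8
6 11 -8 4 → min -8
11 -8 4 5 → min -8
-8 4 5 2 → min -8
4 5 2 -2 → min -2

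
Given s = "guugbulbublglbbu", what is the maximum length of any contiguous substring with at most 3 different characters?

add g: window [g] (1 distinct), len 1
add u: window [g, u] (2 distinct), len 2
add u: window [g, u, u] (2 distinct), len 3
add g: window [g, u, u, g] (2 distinct), len 4
add b: window [g, u, u, g, b] (3 distinct), len 5
add u: window [g, u, u, g, b, u] (3 distinct), len 6
add l: window [b, u, l] (3 distinct), len 3
add b: window [b, u, l, b] (3 distinct), len 4
add u: window [b, u, l, b, u] (3 distinct), len 5
add b: window [b, u, l, b, u, b] (3 distinct), len 6
add l: window [b, u, l, b, u, b, l] (3 distinct), len 7
add g: window [b, l, g] (3 distinct), len 3
add l: window [b, l, g, l] (3 distinct), len 4
add b: window [b, l, g, l, b] (3 distinct), len 5
add b: window [b, l, g, l, b, b] (3 distinct), len 6
add u: window [l, b, b, u] (3 distinct), len 4
Longest length with ≤3 distinct: 7.

7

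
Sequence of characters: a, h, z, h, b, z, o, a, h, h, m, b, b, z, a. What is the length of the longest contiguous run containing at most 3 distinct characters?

add a: window [a] (1 distinct), len 1
add h: window [a, h] (2 distinct), len 2
add z: window [a, h, z] (3 distinct), len 3
add h: window [a, h, z, h] (3 distinct), len 4
add b: window [h, z, h, b] (3 distinct), len 4
add z: window [h, z, h, b, z] (3 distinct), len 5
add o: window [b, z, o] (3 distinct), len 3
add a: window [z, o, a] (3 distinct), len 3
add h: window [o, a, h] (3 distinct), len 3
add h: window [o, a, h, h] (3 distinct), len 4
add m: window [a, h, h, m] (3 distinct), len 4
add b: window [h, h, m, b] (3 distinct), len 4
add b: window [h, h, m, b, b] (3 distinct), len 5
add z: window [m, b, b, z] (3 distinct), len 4
add a: window [b, b, z, a] (3 distinct), len 4
Longest length with ≤3 distinct: 5.

5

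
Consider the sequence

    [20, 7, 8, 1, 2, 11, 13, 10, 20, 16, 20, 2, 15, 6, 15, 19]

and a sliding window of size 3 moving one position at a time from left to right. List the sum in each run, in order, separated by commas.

35, 16, 11, 14, 26, 34, 43, 46, 56, 38, 37, 23, 36, 40

Sliding a size-3 window across the 16 values:
(20, 7, 8) → sum 35
(7, 8, 1) → sum 16
(8, 1, 2) → sum 11
(1, 2, 11) → sum 14
(2, 11, 13) → sum 26
(11, 13, 10) → sum 34
(13, 10, 20) → sum 43
(10, 20, 16) → sum 46
(20, 16, 20) → sum 56
(16, 20, 2) → sum 38
(20, 2, 15) → sum 37
(2, 15, 6) → sum 23
(15, 6, 15) → sum 36
(6, 15, 19) → sum 40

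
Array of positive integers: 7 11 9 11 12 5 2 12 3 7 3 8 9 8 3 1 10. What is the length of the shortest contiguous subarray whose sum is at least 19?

add 7: running sum 7 < 19
add 11: running sum 18 < 19
end 2: [11, 9] sum 20, len 2
end 3: [9, 11] sum 20, len 2
end 4: [11, 12] sum 23, len 2
end 5: [11, 12, 5] sum 28, len 3
end 6: [12, 5, 2] sum 19, len 3
end 7: [5, 2, 12] sum 19, len 3
end 8: [5, 2, 12, 3] sum 22, len 4
end 9: [12, 3, 7] sum 22, len 3
end 10: [12, 3, 7, 3] sum 25, len 4
end 11: [3, 7, 3, 8] sum 21, len 4
end 12: [3, 8, 9] sum 20, len 3
end 13: [8, 9, 8] sum 25, len 3
end 14: [9, 8, 3] sum 20, len 3
end 15: [9, 8, 3, 1] sum 21, len 4
end 16: [8, 3, 1, 10] sum 22, len 4
Shortest qualifying length: 2.

2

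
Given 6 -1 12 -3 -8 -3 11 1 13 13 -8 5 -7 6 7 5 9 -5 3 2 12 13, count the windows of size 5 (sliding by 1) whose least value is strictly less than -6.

12

(6, -1, 12, -3, -8) → min -8  < -6 ✓
(-1, 12, -3, -8, -3) → min -8  < -6 ✓
(12, -3, -8, -3, 11) → min -8  < -6 ✓
(-3, -8, -3, 11, 1) → min -8  < -6 ✓
(-8, -3, 11, 1, 13) → min -8  < -6 ✓
(-3, 11, 1, 13, 13) → min -3
(11, 1, 13, 13, -8) → min -8  < -6 ✓
(1, 13, 13, -8, 5) → min -8  < -6 ✓
(13, 13, -8, 5, -7) → min -8  < -6 ✓
(13, -8, 5, -7, 6) → min -8  < -6 ✓
(-8, 5, -7, 6, 7) → min -8  < -6 ✓
(5, -7, 6, 7, 5) → min -7  < -6 ✓
(-7, 6, 7, 5, 9) → min -7  < -6 ✓
(6, 7, 5, 9, -5) → min -5
(7, 5, 9, -5, 3) → min -5
(5, 9, -5, 3, 2) → min -5
(9, -5, 3, 2, 12) → min -5
(-5, 3, 2, 12, 13) → min -5
12 windows satisfy the condition.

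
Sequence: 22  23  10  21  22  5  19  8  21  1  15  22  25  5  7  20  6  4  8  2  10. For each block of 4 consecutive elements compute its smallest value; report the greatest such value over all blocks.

[22, 23, 10, 21] → min 10
[23, 10, 21, 22] → min 10
[10, 21, 22, 5] → min 5
[21, 22, 5, 19] → min 5
[22, 5, 19, 8] → min 5
[5, 19, 8, 21] → min 5
[19, 8, 21, 1] → min 1
[8, 21, 1, 15] → min 1
[21, 1, 15, 22] → min 1
[1, 15, 22, 25] → min 1
[15, 22, 25, 5] → min 5
[22, 25, 5, 7] → min 5
[25, 5, 7, 20] → min 5
[5, 7, 20, 6] → min 5
[7, 20, 6, 4] → min 4
[20, 6, 4, 8] → min 4
[6, 4, 8, 2] → min 2
[4, 8, 2, 10] → min 2
Greatest of these is 10.

10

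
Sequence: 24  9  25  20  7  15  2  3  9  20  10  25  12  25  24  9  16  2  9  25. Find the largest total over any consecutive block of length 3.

Window sums for each of the 18 positions:
[24, 9, 25] → sum 58
[9, 25, 20] → sum 54
[25, 20, 7] → sum 52
[20, 7, 15] → sum 42
[7, 15, 2] → sum 24
[15, 2, 3] → sum 20
[2, 3, 9] → sum 14
[3, 9, 20] → sum 32
[9, 20, 10] → sum 39
[20, 10, 25] → sum 55
[10, 25, 12] → sum 47
[25, 12, 25] → sum 62
[12, 25, 24] → sum 61
[25, 24, 9] → sum 58
[24, 9, 16] → sum 49
[9, 16, 2] → sum 27
[16, 2, 9] → sum 27
[2, 9, 25] → sum 36
Largest of these is 62.

62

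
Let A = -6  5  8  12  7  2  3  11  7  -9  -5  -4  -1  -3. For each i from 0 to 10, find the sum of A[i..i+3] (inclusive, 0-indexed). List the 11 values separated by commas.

19, 32, 29, 24, 23, 23, 12, 4, -11, -19, -13

(-6, 5, 8, 12) → sum 19
(5, 8, 12, 7) → sum 32
(8, 12, 7, 2) → sum 29
(12, 7, 2, 3) → sum 24
(7, 2, 3, 11) → sum 23
(2, 3, 11, 7) → sum 23
(3, 11, 7, -9) → sum 12
(11, 7, -9, -5) → sum 4
(7, -9, -5, -4) → sum -11
(-9, -5, -4, -1) → sum -19
(-5, -4, -1, -3) → sum -13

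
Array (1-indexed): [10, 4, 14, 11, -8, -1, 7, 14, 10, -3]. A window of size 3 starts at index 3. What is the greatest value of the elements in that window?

Elements at indices 3..5: 14, 11, -8
max(14, 11, -8) = 14

14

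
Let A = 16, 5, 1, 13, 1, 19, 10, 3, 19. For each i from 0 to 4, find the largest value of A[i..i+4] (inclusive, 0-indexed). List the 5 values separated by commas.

16, 19, 19, 19, 19

[16, 5, 1, 13, 1] → max 16
[5, 1, 13, 1, 19] → max 19
[1, 13, 1, 19, 10] → max 19
[13, 1, 19, 10, 3] → max 19
[1, 19, 10, 3, 19] → max 19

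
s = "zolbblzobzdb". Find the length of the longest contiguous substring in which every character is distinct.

4

add z: [z] len 1
add o: [z, o] len 2
add l: [z, o, l] len 3
add b: [z, o, l, b] len 4
add b (repeat b, move left end past it): [b] len 1
add l: [b, l] len 2
add z: [b, l, z] len 3
add o: [b, l, z, o] len 4
add b (repeat b, move left end past it): [l, z, o, b] len 4
add z (repeat z, move left end past it): [o, b, z] len 3
add d: [o, b, z, d] len 4
add b (repeat b, move left end past it): [z, d, b] len 3
Longest all-distinct length: 4.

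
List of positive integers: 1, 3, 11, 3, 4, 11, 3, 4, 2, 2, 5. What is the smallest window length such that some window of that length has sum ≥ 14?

add 1: running sum 1 < 14
add 3: running sum 4 < 14
end 2: [3, 11] sum 14, len 2
end 3: [11, 3] sum 14, len 2
end 4: [11, 3, 4] sum 18, len 3
end 5: [4, 11] sum 15, len 2
end 6: [11, 3] sum 14, len 2
end 7: [11, 3, 4] sum 18, len 3
end 8: [11, 3, 4, 2] sum 20, len 4
end 9: [11, 3, 4, 2, 2] sum 22, len 5
end 10: [3, 4, 2, 2, 5] sum 16, len 5
Shortest qualifying length: 2.

2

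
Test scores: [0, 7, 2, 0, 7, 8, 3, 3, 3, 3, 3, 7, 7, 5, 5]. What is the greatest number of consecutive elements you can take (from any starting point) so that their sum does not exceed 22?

[0] sum 0 len 1
[0, 7] sum 7 len 2
[0, 7, 2] sum 9 len 3
[0, 7, 2, 0] sum 9 len 4
[0, 7, 2, 0, 7] sum 16 len 5
[2, 0, 7, 8] sum 17 len 4
[2, 0, 7, 8, 3] sum 20 len 5
[0, 7, 8, 3, 3] sum 21 len 5
[8, 3, 3, 3] sum 17 len 4
[8, 3, 3, 3, 3] sum 20 len 5
[3, 3, 3, 3, 3] sum 15 len 5
[3, 3, 3, 3, 3, 7] sum 22 len 6
[3, 3, 7, 7] sum 20 len 4
[3, 7, 7, 5] sum 22 len 4
[7, 5, 5] sum 17 len 3
Longest length seen: 6.

6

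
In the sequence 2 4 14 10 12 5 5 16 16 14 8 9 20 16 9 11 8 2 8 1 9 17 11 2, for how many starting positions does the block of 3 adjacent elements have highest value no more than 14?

11

(2, 4, 14) → max 14  ≤ 14 ✓
(4, 14, 10) → max 14  ≤ 14 ✓
(14, 10, 12) → max 14  ≤ 14 ✓
(10, 12, 5) → max 12  ≤ 14 ✓
(12, 5, 5) → max 12  ≤ 14 ✓
(5, 5, 16) → max 16
(5, 16, 16) → max 16
(16, 16, 14) → max 16
(16, 14, 8) → max 16
(14, 8, 9) → max 14  ≤ 14 ✓
(8, 9, 20) → max 20
(9, 20, 16) → max 20
(20, 16, 9) → max 20
(16, 9, 11) → max 16
(9, 11, 8) → max 11  ≤ 14 ✓
(11, 8, 2) → max 11  ≤ 14 ✓
(8, 2, 8) → max 8  ≤ 14 ✓
(2, 8, 1) → max 8  ≤ 14 ✓
(8, 1, 9) → max 9  ≤ 14 ✓
(1, 9, 17) → max 17
(9, 17, 11) → max 17
(17, 11, 2) → max 17
11 windows satisfy the condition.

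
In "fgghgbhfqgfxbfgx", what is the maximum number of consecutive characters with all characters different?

5

add f: [f] len 1
add g: [f, g] len 2
add g (repeat g, move left end past it): [g] len 1
add h: [g, h] len 2
add g (repeat g, move left end past it): [h, g] len 2
add b: [h, g, b] len 3
add h (repeat h, move left end past it): [g, b, h] len 3
add f: [g, b, h, f] len 4
add q: [g, b, h, f, q] len 5
add g (repeat g, move left end past it): [b, h, f, q, g] len 5
add f (repeat f, move left end past it): [q, g, f] len 3
add x: [q, g, f, x] len 4
add b: [q, g, f, x, b] len 5
add f (repeat f, move left end past it): [x, b, f] len 3
add g: [x, b, f, g] len 4
add x (repeat x, move left end past it): [b, f, g, x] len 4
Longest all-distinct length: 5.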